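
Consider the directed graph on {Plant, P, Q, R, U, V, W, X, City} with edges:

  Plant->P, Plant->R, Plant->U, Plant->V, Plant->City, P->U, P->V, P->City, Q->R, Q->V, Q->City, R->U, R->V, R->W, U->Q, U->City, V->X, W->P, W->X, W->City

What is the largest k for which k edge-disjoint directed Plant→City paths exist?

4

Assign every edge capacity 1; by Menger, the answer equals the max flow.
Path Plant→City (+1); total 1.
Path Plant→P→City (+1); total 2.
Path Plant→U→City (+1); total 3.
Path Plant→R→W→City (+1); total 4.
No residual Plant→City path; max flow = 4.
Certifying cut of size 4: {Plant→City, Plant→P, Plant→R, Plant→U}.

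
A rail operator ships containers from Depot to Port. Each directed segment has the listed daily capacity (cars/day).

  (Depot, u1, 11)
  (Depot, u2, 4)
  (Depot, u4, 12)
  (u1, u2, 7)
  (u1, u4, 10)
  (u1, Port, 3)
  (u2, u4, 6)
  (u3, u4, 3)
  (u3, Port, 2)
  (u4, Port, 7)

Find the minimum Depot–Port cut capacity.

Augment Depot→u1→Port: bottleneck 3, flow now 3.
Augment Depot→u4→Port: bottleneck 7, flow now 10.
No augmenting path remains; maximum flow = 10.
By max-flow min-cut, the minimum cut capacity equals the max flow.
In the residual graph, reachable from Depot: {Depot, u1, u2, u4}.
Min-cut edges: u1→Port (3), u4→Port (7); capacity 3 + 7 = 10.

10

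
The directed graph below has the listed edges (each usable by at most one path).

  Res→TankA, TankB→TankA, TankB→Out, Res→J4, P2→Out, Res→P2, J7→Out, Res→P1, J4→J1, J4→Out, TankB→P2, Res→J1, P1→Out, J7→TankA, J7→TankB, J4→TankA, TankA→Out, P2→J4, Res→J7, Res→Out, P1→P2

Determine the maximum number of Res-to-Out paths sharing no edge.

6

Assign every edge capacity 1; by Menger, the answer equals the max flow.
Path Res→Out (+1); total 1.
Path Res→J7→Out (+1); total 2.
Path Res→P2→Out (+1); total 3.
Path Res→J4→Out (+1); total 4.
Path Res→P1→Out (+1); total 5.
Path Res→TankA→Out (+1); total 6.
No residual Res→Out path; max flow = 6.
Certifying cut of size 6: {Res→J4, Res→J7, Res→Out, Res→P1, Res→P2, Res→TankA}.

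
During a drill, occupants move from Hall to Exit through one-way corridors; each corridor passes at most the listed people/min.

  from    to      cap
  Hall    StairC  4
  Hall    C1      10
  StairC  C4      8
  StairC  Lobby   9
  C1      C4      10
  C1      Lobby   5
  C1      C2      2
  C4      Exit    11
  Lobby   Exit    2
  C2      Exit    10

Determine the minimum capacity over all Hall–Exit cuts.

Augment Hall→StairC→C4→Exit: bottleneck 4, flow now 4.
Augment Hall→C1→C4→Exit: bottleneck 7, flow now 11.
Augment Hall→C1→Lobby→Exit: bottleneck 2, flow now 13.
Augment Hall→C1→C2→Exit: bottleneck 1, flow now 14.
No augmenting path remains; maximum flow = 14.
By max-flow min-cut, the minimum cut capacity equals the max flow.
In the residual graph, reachable from Hall: {Hall}.
Min-cut edges: Hall→StairC (4), Hall→C1 (10); capacity 4 + 10 = 14.

14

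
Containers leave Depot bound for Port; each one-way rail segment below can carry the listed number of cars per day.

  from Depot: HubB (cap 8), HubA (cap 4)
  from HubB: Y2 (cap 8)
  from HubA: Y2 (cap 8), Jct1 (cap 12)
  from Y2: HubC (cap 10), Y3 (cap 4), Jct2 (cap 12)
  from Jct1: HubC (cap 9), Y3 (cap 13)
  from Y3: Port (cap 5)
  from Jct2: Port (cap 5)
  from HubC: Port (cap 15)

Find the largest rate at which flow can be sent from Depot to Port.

Augment Depot→HubB→Y2→Y3→Port: bottleneck 4, flow now 4.
Augment Depot→HubB→Y2→Jct2→Port: bottleneck 4, flow now 8.
Augment Depot→HubA→Y2→Jct2→Port: bottleneck 1, flow now 9.
Augment Depot→HubA→Y2→HubC→Port: bottleneck 3, flow now 12.
No augmenting path remains; maximum flow = 12.
In the residual graph, reachable from Depot: {Depot}.
Min-cut edges: Depot→HubB (8), Depot→HubA (4); capacity 8 + 4 = 12.
This cut is saturated, so no flow can exceed 12.

12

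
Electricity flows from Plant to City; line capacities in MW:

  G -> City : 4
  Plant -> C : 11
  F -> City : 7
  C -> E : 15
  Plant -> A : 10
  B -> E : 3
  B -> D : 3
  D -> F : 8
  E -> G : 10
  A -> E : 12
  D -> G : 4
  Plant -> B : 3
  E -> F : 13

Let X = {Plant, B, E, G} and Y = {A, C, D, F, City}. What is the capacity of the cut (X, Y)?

Edges leaving {Plant, B, E, G}: Plant→A (10), Plant→C (11), B→D (3), E→F (13), G→City (4).
Cut capacity = 10 + 11 + 3 + 13 + 4 = 41.

41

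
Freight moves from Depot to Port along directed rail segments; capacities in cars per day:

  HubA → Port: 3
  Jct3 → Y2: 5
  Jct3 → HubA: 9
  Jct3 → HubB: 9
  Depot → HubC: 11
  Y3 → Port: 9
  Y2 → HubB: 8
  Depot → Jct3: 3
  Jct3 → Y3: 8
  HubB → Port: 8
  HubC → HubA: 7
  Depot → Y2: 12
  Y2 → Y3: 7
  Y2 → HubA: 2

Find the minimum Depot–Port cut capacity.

Augment Depot→Jct3→Y3→Port: bottleneck 3, flow now 3.
Augment Depot→Y2→Y3→Port: bottleneck 6, flow now 9.
Augment Depot→Y2→HubA→Port: bottleneck 2, flow now 11.
Augment Depot→Y2→HubB→Port: bottleneck 4, flow now 15.
Augment Depot→HubC→HubA→Port: bottleneck 1, flow now 16.
Augment Depot→HubC→HubA→Y2→HubB→Port: bottleneck 2, flow now 18. (uses reverse residual edge)
No augmenting path remains; maximum flow = 18.
By max-flow min-cut, the minimum cut capacity equals the max flow.
In the residual graph, reachable from Depot: {Depot, HubC, HubA}.
Min-cut edges: Depot→Jct3 (3), Depot→Y2 (12), HubA→Port (3); capacity 3 + 12 + 3 = 18.

18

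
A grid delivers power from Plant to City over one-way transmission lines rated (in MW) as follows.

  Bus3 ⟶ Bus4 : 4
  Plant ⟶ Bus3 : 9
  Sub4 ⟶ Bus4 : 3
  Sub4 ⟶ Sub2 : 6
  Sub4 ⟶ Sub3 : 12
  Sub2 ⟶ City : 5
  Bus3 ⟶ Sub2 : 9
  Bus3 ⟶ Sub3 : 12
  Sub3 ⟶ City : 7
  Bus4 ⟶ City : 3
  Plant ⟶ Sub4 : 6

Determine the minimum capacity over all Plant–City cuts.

Augment Plant→Bus3→Bus4→City: bottleneck 3, flow now 3.
Augment Plant→Bus3→Sub2→City: bottleneck 5, flow now 8.
Augment Plant→Bus3→Sub3→City: bottleneck 1, flow now 9.
Augment Plant→Sub4→Sub3→City: bottleneck 6, flow now 15.
No augmenting path remains; maximum flow = 15.
By max-flow min-cut, the minimum cut capacity equals the max flow.
In the residual graph, reachable from Plant: {Plant}.
Min-cut edges: Plant→Bus3 (9), Plant→Sub4 (6); capacity 9 + 6 = 15.

15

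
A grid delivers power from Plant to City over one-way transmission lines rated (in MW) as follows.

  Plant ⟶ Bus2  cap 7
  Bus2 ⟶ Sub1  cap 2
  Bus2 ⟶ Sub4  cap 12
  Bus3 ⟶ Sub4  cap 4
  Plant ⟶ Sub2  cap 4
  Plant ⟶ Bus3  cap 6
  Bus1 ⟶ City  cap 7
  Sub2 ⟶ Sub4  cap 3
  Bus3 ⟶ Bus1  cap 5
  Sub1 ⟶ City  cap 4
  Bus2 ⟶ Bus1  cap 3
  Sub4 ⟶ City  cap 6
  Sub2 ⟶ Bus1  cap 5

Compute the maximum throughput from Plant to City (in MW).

15

Augment Plant→Sub2→Bus1→City: bottleneck 4, flow now 4.
Augment Plant→Bus3→Bus1→City: bottleneck 3, flow now 7.
Augment Plant→Bus3→Sub4→City: bottleneck 3, flow now 10.
Augment Plant→Bus2→Sub4→City: bottleneck 3, flow now 13.
Augment Plant→Bus2→Sub1→City: bottleneck 2, flow now 15.
No augmenting path remains; maximum flow = 15.
In the residual graph, reachable from Plant: {Plant, Sub2, Bus3, Bus2, Bus1, Sub4}.
Min-cut edges: Bus2→Sub1 (2), Bus1→City (7), Sub4→City (6); capacity 2 + 7 + 6 = 15.
This cut is saturated, so no flow can exceed 15.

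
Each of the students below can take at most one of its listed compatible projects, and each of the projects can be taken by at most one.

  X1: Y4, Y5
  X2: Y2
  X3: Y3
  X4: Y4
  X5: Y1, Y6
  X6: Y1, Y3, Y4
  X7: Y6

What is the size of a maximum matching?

6

Unit-capacity flow: source→left, listed edges, right→sink; max matching = max flow.
Augmenting path X1→Y4 (+1); matched 1.
Augmenting path X2→Y2 (+1); matched 2.
Augmenting path X3→Y3 (+1); matched 3.
Augmenting path X5→Y1 (+1); matched 4.
Augmenting path X7→Y6 (+1); matched 5.
Augmenting path X4→Y4→X1→Y5 (+1); matched 6.
No augmenting path remains; maximum matching = 6.
König certificate: {X1, X2, Y1, Y3, Y4, Y6} is a vertex cover of size 6 (every listed pair touches it), so no matching can be larger.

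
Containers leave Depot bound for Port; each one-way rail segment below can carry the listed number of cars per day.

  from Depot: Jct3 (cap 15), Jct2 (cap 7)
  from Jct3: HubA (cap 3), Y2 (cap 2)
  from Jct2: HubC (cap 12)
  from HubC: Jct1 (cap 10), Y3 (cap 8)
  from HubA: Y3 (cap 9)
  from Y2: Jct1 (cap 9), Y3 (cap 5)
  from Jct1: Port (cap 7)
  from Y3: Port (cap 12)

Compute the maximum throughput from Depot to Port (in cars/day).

Augment Depot→Jct3→HubA→Y3→Port: bottleneck 3, flow now 3.
Augment Depot→Jct3→Y2→Jct1→Port: bottleneck 2, flow now 5.
Augment Depot→Jct2→HubC→Jct1→Port: bottleneck 5, flow now 10.
Augment Depot→Jct2→HubC→Y3→Port: bottleneck 2, flow now 12.
No augmenting path remains; maximum flow = 12.
In the residual graph, reachable from Depot: {Depot, Jct3}.
Min-cut edges: Depot→Jct2 (7), Jct3→HubA (3), Jct3→Y2 (2); capacity 7 + 3 + 2 = 12.
This cut is saturated, so no flow can exceed 12.

12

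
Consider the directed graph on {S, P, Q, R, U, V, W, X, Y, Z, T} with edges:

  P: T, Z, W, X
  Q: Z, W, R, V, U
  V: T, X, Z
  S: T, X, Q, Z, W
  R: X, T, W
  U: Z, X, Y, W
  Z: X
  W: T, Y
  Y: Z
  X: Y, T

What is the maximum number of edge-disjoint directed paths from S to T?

Assign every edge capacity 1; by Menger, the answer equals the max flow.
Path S→T (+1); total 1.
Path S→W→T (+1); total 2.
Path S→X→T (+1); total 3.
Path S→Q→R→T (+1); total 4.
No residual S→T path; max flow = 4.
Certifying cut of size 4: {S→Q, S→T, S→W, X→T}.

4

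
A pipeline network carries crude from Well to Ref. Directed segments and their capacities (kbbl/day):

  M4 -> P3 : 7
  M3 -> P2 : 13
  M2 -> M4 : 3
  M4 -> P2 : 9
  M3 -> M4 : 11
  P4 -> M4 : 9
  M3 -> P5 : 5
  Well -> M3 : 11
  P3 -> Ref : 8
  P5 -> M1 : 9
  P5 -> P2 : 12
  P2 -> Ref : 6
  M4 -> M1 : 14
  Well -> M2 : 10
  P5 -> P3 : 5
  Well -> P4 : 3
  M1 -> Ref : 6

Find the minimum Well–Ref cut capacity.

Augment Well→M3→P2→Ref: bottleneck 6, flow now 6.
Augment Well→M2→M4→P3→Ref: bottleneck 3, flow now 9.
Augment Well→P4→M4→P3→Ref: bottleneck 3, flow now 12.
Augment Well→M3→M4→P3→Ref: bottleneck 1, flow now 13.
Augment Well→M3→M4→M1→Ref: bottleneck 4, flow now 17.
No augmenting path remains; maximum flow = 17.
By max-flow min-cut, the minimum cut capacity equals the max flow.
In the residual graph, reachable from Well: {Well, M2}.
Min-cut edges: Well→P4 (3), Well→M3 (11), M2→M4 (3); capacity 3 + 11 + 3 = 17.

17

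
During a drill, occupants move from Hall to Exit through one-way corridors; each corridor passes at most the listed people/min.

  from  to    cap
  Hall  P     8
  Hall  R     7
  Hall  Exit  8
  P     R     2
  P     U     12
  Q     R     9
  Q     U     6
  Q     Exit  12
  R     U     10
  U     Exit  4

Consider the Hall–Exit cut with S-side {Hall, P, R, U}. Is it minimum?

Given cut capacity: 8 + 4 = 12.
Augment Hall→Exit: bottleneck 8, flow now 8.
Augment Hall→P→U→Exit: bottleneck 4, flow now 12.
No augmenting path remains; maximum flow = 12.
Cut capacity 12 equals the max flow, so it is a minimum cut.

Yes — it is a minimum cut (capacity 12).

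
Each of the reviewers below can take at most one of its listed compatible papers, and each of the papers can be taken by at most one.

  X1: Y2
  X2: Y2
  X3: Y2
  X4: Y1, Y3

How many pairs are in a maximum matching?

Unit-capacity flow: source→left, listed edges, right→sink; max matching = max flow.
Augmenting path X1→Y2 (+1); matched 1.
Augmenting path X4→Y1 (+1); matched 2.
No augmenting path remains; maximum matching = 2.
König certificate: {X4, Y2} is a vertex cover of size 2 (every listed pair touches it), so no matching can be larger.

2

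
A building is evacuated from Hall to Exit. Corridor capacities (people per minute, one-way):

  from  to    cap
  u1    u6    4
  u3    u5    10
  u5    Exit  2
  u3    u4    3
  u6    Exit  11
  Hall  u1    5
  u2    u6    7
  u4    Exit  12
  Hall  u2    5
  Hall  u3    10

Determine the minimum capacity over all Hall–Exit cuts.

Augment Hall→u1→u6→Exit: bottleneck 4, flow now 4.
Augment Hall→u2→u6→Exit: bottleneck 5, flow now 9.
Augment Hall→u3→u4→Exit: bottleneck 3, flow now 12.
Augment Hall→u3→u5→Exit: bottleneck 2, flow now 14.
No augmenting path remains; maximum flow = 14.
By max-flow min-cut, the minimum cut capacity equals the max flow.
In the residual graph, reachable from Hall: {Hall, u1, u3, u5}.
Min-cut edges: Hall→u2 (5), u1→u6 (4), u3→u4 (3), u5→Exit (2); capacity 5 + 4 + 3 + 2 = 14.

14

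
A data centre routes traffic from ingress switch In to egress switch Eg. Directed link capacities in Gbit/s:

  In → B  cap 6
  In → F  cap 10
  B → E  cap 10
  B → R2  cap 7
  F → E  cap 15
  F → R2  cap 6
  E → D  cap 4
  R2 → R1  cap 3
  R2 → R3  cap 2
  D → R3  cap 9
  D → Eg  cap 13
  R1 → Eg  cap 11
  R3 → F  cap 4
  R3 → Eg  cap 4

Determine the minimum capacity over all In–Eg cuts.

9

Augment In→B→E→D→Eg: bottleneck 4, flow now 4.
Augment In→B→R2→R1→Eg: bottleneck 2, flow now 6.
Augment In→F→R2→R1→Eg: bottleneck 1, flow now 7.
Augment In→F→R2→R3→Eg: bottleneck 2, flow now 9.
No augmenting path remains; maximum flow = 9.
By max-flow min-cut, the minimum cut capacity equals the max flow.
In the residual graph, reachable from In: {In, B, F, E, R2}.
Min-cut edges: E→D (4), R2→R1 (3), R2→R3 (2); capacity 4 + 3 + 2 = 9.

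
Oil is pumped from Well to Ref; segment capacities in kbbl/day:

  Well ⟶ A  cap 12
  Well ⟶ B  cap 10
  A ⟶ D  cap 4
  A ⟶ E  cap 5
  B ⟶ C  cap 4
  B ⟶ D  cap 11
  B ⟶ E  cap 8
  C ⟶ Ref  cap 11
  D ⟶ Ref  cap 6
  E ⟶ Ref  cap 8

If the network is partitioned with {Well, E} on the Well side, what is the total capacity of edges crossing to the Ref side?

30

Edges leaving {Well, E}: Well→A (12), Well→B (10), E→Ref (8).
Cut capacity = 12 + 10 + 8 = 30.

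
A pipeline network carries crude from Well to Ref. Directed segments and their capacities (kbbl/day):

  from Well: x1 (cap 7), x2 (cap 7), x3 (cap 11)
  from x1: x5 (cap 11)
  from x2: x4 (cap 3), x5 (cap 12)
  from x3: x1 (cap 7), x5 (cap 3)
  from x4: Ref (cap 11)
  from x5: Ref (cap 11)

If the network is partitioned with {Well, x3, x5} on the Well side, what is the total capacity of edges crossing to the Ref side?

Edges leaving {Well, x3, x5}: Well→x1 (7), Well→x2 (7), x3→x1 (7), x5→Ref (11).
Cut capacity = 7 + 7 + 7 + 11 = 32.

32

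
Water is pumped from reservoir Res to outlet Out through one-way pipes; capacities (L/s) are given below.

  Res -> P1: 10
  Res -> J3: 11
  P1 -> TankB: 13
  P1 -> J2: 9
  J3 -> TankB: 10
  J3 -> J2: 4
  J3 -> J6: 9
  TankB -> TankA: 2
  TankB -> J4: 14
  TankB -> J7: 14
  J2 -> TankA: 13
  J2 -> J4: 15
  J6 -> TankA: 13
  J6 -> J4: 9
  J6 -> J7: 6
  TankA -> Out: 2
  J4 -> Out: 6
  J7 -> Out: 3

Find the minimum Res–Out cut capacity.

11

Augment Res→P1→TankB→TankA→Out: bottleneck 2, flow now 2.
Augment Res→P1→TankB→J4→Out: bottleneck 6, flow now 8.
Augment Res→P1→TankB→J7→Out: bottleneck 2, flow now 10.
Augment Res→J3→TankB→J7→Out: bottleneck 1, flow now 11.
No augmenting path remains; maximum flow = 11.
By max-flow min-cut, the minimum cut capacity equals the max flow.
In the residual graph, reachable from Res: {Res, P1, J3, TankB, J2, J6, TankA, J4, J7}.
Min-cut edges: TankA→Out (2), J4→Out (6), J7→Out (3); capacity 2 + 6 + 3 = 11.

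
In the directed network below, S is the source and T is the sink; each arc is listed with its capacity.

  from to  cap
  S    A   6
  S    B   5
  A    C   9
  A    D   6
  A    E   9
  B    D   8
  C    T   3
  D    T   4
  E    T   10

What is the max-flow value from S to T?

Augment S→A→C→T: bottleneck 3, flow now 3.
Augment S→A→D→T: bottleneck 3, flow now 6.
Augment S→B→D→T: bottleneck 1, flow now 7.
Augment S→B→D→A→E→T: bottleneck 3, flow now 10. (uses reverse residual edge)
No augmenting path remains; maximum flow = 10.
In the residual graph, reachable from S: {S, B, D}.
Min-cut edges: S→A (6), D→T (4); capacity 6 + 4 = 10.
This cut is saturated, so no flow can exceed 10.

10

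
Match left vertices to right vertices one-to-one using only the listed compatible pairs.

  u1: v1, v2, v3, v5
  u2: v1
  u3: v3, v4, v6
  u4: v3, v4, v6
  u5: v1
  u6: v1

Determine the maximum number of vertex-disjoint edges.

4

Unit-capacity flow: source→left, listed edges, right→sink; max matching = max flow.
Augmenting path u1→v1 (+1); matched 1.
Augmenting path u3→v3 (+1); matched 2.
Augmenting path u4→v4 (+1); matched 3.
Augmenting path u2→v1→u1→v2 (+1); matched 4.
No augmenting path remains; maximum matching = 4.
König certificate: {u1, u3, u4, v1} is a vertex cover of size 4 (every listed pair touches it), so no matching can be larger.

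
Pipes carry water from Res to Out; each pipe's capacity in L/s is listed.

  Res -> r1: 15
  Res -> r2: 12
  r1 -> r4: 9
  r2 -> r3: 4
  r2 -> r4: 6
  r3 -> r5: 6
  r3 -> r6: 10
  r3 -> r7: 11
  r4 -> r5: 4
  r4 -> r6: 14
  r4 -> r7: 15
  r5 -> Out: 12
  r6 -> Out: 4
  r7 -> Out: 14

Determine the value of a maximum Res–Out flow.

Augment Res→r1→r4→r5→Out: bottleneck 4, flow now 4.
Augment Res→r1→r4→r6→Out: bottleneck 4, flow now 8.
Augment Res→r1→r4→r7→Out: bottleneck 1, flow now 9.
Augment Res→r2→r3→r5→Out: bottleneck 4, flow now 13.
Augment Res→r2→r4→r7→Out: bottleneck 6, flow now 19.
No augmenting path remains; maximum flow = 19.
In the residual graph, reachable from Res: {Res, r1, r2}.
Min-cut edges: r1→r4 (9), r2→r3 (4), r2→r4 (6); capacity 9 + 4 + 6 = 19.
This cut is saturated, so no flow can exceed 19.

19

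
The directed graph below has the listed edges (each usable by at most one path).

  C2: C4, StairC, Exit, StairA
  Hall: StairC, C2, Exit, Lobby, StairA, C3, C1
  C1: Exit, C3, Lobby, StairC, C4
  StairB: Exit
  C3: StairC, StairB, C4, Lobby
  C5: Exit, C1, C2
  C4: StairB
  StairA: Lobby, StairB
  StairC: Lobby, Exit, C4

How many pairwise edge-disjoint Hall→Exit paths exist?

5

Assign every edge capacity 1; by Menger, the answer equals the max flow.
Path Hall→Exit (+1); total 1.
Path Hall→C2→Exit (+1); total 2.
Path Hall→StairC→Exit (+1); total 3.
Path Hall→C1→Exit (+1); total 4.
Path Hall→C3→StairB→Exit (+1); total 5.
No residual Hall→Exit path; max flow = 5.
Certifying cut of size 5: {Hall→C1, Hall→C2, Hall→Exit, StairB→Exit, StairC→Exit}.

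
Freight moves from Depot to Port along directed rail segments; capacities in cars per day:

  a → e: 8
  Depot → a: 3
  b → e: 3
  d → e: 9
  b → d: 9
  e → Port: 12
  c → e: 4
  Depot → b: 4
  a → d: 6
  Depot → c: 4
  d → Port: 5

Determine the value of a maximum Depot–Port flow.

Augment Depot→a→d→Port: bottleneck 3, flow now 3.
Augment Depot→b→d→Port: bottleneck 2, flow now 5.
Augment Depot→b→e→Port: bottleneck 2, flow now 7.
Augment Depot→c→e→Port: bottleneck 4, flow now 11.
No augmenting path remains; maximum flow = 11.
In the residual graph, reachable from Depot: {Depot}.
Min-cut edges: Depot→a (3), Depot→b (4), Depot→c (4); capacity 3 + 4 + 4 = 11.
This cut is saturated, so no flow can exceed 11.

11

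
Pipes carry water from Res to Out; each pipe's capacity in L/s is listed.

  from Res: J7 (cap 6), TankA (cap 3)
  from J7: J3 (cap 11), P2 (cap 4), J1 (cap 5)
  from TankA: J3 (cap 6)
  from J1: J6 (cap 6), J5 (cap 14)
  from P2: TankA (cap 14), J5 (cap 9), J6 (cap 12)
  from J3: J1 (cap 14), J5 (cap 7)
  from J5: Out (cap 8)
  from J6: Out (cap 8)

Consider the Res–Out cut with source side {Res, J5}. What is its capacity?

Edges leaving {Res, J5}: Res→J7 (6), Res→TankA (3), J5→Out (8).
Cut capacity = 6 + 3 + 8 = 17.

17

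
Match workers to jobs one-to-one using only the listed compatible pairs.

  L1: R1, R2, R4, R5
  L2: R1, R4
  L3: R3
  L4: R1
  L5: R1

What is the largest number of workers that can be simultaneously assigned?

4

Unit-capacity flow: source→left, listed edges, right→sink; max matching = max flow.
Augmenting path L1→R1 (+1); matched 1.
Augmenting path L2→R4 (+1); matched 2.
Augmenting path L3→R3 (+1); matched 3.
Augmenting path L4→R1→L1→R2 (+1); matched 4.
No augmenting path remains; maximum matching = 4.
König certificate: {L1, L2, L3, R1} is a vertex cover of size 4 (every listed pair touches it), so no matching can be larger.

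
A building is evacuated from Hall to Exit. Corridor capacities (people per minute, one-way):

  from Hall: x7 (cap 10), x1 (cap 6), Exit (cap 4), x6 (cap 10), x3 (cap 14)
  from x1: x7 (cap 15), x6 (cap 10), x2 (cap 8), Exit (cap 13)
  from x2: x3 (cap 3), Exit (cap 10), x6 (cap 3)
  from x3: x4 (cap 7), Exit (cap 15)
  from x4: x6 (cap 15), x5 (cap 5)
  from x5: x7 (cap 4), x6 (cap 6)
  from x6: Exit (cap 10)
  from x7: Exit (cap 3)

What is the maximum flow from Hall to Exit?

Augment Hall→Exit: bottleneck 4, flow now 4.
Augment Hall→x1→Exit: bottleneck 6, flow now 10.
Augment Hall→x3→Exit: bottleneck 14, flow now 24.
Augment Hall→x6→Exit: bottleneck 10, flow now 34.
Augment Hall→x7→Exit: bottleneck 3, flow now 37.
No augmenting path remains; maximum flow = 37.
In the residual graph, reachable from Hall: {Hall, x7}.
Min-cut edges: Hall→x1 (6), Hall→x3 (14), Hall→x6 (10), Hall→Exit (4), x7→Exit (3); capacity 6 + 14 + 10 + 4 + 3 = 37.
This cut is saturated, so no flow can exceed 37.

37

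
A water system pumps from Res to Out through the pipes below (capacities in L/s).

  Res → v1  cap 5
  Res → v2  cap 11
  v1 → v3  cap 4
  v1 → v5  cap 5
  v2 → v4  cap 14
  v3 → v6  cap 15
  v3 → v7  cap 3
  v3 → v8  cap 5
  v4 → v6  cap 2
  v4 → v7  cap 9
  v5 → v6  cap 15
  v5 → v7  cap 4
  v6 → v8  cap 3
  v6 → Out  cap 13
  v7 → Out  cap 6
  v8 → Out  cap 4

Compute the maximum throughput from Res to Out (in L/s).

Augment Res→v1→v3→v6→Out: bottleneck 4, flow now 4.
Augment Res→v1→v5→v6→Out: bottleneck 1, flow now 5.
Augment Res→v2→v4→v6→Out: bottleneck 2, flow now 7.
Augment Res→v2→v4→v7→Out: bottleneck 6, flow now 13.
No augmenting path remains; maximum flow = 13.
In the residual graph, reachable from Res: {Res, v2, v4, v7}.
Min-cut edges: Res→v1 (5), v4→v6 (2), v7→Out (6); capacity 5 + 2 + 6 = 13.
This cut is saturated, so no flow can exceed 13.

13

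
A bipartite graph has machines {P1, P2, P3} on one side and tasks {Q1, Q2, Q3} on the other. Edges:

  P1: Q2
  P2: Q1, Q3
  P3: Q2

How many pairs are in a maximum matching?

2

Unit-capacity flow: source→left, listed edges, right→sink; max matching = max flow.
Augmenting path P1→Q2 (+1); matched 1.
Augmenting path P2→Q1 (+1); matched 2.
No augmenting path remains; maximum matching = 2.
König certificate: {P2, Q2} is a vertex cover of size 2 (every listed pair touches it), so no matching can be larger.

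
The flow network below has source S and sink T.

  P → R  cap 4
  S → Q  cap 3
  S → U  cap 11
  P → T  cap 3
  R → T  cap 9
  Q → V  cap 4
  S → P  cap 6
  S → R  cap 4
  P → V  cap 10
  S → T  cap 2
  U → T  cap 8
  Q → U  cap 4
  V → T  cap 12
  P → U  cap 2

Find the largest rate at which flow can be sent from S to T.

23

Augment S→T: bottleneck 2, flow now 2.
Augment S→P→T: bottleneck 3, flow now 5.
Augment S→R→T: bottleneck 4, flow now 9.
Augment S→U→T: bottleneck 8, flow now 17.
Augment S→P→R→T: bottleneck 3, flow now 20.
Augment S→Q→V→T: bottleneck 3, flow now 23.
No augmenting path remains; maximum flow = 23.
In the residual graph, reachable from S: {S, U}.
Min-cut edges: S→P (6), S→Q (3), S→R (4), S→T (2), U→T (8); capacity 6 + 3 + 4 + 2 + 8 = 23.
This cut is saturated, so no flow can exceed 23.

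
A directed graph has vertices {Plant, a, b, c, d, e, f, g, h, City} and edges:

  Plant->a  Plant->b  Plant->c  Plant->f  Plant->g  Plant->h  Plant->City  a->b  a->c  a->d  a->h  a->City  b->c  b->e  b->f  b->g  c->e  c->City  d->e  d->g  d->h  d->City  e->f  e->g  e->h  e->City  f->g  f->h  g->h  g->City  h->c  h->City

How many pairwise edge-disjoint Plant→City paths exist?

6

Assign every edge capacity 1; by Menger, the answer equals the max flow.
Path Plant→City (+1); total 1.
Path Plant→a→City (+1); total 2.
Path Plant→c→City (+1); total 3.
Path Plant→g→City (+1); total 4.
Path Plant→h→City (+1); total 5.
Path Plant→b→e→City (+1); total 6.
No residual Plant→City path; max flow = 6.
Certifying cut of size 6: {Plant→City, Plant→a, c→City, e→City, g→City, h→City}.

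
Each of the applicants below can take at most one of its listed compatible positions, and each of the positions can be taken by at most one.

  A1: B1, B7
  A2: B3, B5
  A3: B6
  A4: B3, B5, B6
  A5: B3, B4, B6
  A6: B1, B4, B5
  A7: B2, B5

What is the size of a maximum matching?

7

Unit-capacity flow: source→left, listed edges, right→sink; max matching = max flow.
Augmenting path A1→B1 (+1); matched 1.
Augmenting path A2→B3 (+1); matched 2.
Augmenting path A3→B6 (+1); matched 3.
Augmenting path A4→B5 (+1); matched 4.
Augmenting path A5→B4 (+1); matched 5.
Augmenting path A7→B2 (+1); matched 6.
Augmenting path A6→B1→A1→B7 (+1); matched 7.
No augmenting path remains; maximum matching = 7.
König certificate: {A1, A2, A3, A4, A5, A6, A7} is a vertex cover of size 7 (every listed pair touches it), so no matching can be larger.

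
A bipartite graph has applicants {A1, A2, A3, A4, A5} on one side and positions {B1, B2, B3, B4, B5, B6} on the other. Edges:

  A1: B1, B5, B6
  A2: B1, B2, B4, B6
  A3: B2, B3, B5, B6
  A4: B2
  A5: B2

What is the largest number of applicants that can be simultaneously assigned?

4

Unit-capacity flow: source→left, listed edges, right→sink; max matching = max flow.
Augmenting path A1→B1 (+1); matched 1.
Augmenting path A2→B2 (+1); matched 2.
Augmenting path A3→B3 (+1); matched 3.
Augmenting path A4→B2→A2→B4 (+1); matched 4.
No augmenting path remains; maximum matching = 4.
König certificate: {A1, A2, A3, B2} is a vertex cover of size 4 (every listed pair touches it), so no matching can be larger.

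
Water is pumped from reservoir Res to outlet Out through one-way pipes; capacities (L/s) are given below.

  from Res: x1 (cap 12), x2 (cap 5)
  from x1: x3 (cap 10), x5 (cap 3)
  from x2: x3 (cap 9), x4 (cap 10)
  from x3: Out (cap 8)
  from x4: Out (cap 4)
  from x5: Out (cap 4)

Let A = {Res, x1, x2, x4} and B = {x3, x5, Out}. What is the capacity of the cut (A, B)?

Edges leaving {Res, x1, x2, x4}: x1→x3 (10), x1→x5 (3), x2→x3 (9), x4→Out (4).
Cut capacity = 10 + 3 + 9 + 4 = 26.

26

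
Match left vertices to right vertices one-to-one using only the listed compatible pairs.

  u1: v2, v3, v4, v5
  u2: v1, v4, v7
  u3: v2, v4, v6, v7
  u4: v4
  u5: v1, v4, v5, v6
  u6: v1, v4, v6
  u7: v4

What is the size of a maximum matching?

6

Unit-capacity flow: source→left, listed edges, right→sink; max matching = max flow.
Augmenting path u1→v2 (+1); matched 1.
Augmenting path u2→v1 (+1); matched 2.
Augmenting path u3→v4 (+1); matched 3.
Augmenting path u5→v5 (+1); matched 4.
Augmenting path u6→v6 (+1); matched 5.
Augmenting path u4→v4→u3→v7 (+1); matched 6.
No augmenting path remains; maximum matching = 6.
König certificate: {u1, u2, u3, u5, u6, v4} is a vertex cover of size 6 (every listed pair touches it), so no matching can be larger.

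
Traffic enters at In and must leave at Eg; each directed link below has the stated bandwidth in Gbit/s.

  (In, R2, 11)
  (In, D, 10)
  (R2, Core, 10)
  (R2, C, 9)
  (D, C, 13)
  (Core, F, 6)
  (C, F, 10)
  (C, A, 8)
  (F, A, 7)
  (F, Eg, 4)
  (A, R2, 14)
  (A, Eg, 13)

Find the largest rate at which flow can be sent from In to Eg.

17

Augment In→R2→Core→F→Eg: bottleneck 4, flow now 4.
Augment In→R2→C→A→Eg: bottleneck 7, flow now 11.
Augment In→D→C→A→Eg: bottleneck 1, flow now 12.
Augment In→D→C→F→A→Eg: bottleneck 5, flow now 17.
No augmenting path remains; maximum flow = 17.
In the residual graph, reachable from In: {In, R2, D, Core, C, F, A}.
Min-cut edges: F→Eg (4), A→Eg (13); capacity 4 + 13 = 17.
This cut is saturated, so no flow can exceed 17.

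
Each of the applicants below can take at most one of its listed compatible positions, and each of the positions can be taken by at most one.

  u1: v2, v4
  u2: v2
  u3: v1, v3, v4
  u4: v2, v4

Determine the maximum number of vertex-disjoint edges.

3

Unit-capacity flow: source→left, listed edges, right→sink; max matching = max flow.
Augmenting path u1→v2 (+1); matched 1.
Augmenting path u3→v1 (+1); matched 2.
Augmenting path u4→v4 (+1); matched 3.
No augmenting path remains; maximum matching = 3.
König certificate: {u3, v2, v4} is a vertex cover of size 3 (every listed pair touches it), so no matching can be larger.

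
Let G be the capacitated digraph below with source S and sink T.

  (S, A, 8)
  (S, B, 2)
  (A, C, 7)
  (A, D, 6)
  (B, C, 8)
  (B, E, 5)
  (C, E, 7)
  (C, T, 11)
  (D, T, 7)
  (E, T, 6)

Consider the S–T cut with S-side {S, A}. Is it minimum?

Given cut capacity: 2 + 7 + 6 = 15.
Augment S→A→C→T: bottleneck 7, flow now 7.
Augment S→A→D→T: bottleneck 1, flow now 8.
Augment S→B→C→T: bottleneck 2, flow now 10.
No augmenting path remains; maximum flow = 10.
In the residual graph, reachable from S: {S}.
Min-cut edges: S→A (8), S→B (2); capacity 8 + 2 = 10.
Cut capacity 15 exceeds the max flow 10, so it is not minimum.

No — its capacity is 15, but the minimum cut has capacity 10.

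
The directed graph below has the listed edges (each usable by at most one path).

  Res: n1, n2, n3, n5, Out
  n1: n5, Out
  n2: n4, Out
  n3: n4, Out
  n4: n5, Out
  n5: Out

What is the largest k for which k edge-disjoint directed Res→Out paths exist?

5

Assign every edge capacity 1; by Menger, the answer equals the max flow.
Path Res→Out (+1); total 1.
Path Res→n1→Out (+1); total 2.
Path Res→n2→Out (+1); total 3.
Path Res→n3→Out (+1); total 4.
Path Res→n5→Out (+1); total 5.
No residual Res→Out path; max flow = 5.
Certifying cut of size 5: {Res→Out, Res→n1, Res→n2, Res→n3, Res→n5}.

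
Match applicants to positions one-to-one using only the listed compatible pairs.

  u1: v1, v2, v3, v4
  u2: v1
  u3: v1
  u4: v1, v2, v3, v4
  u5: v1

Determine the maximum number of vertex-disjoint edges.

3

Unit-capacity flow: source→left, listed edges, right→sink; max matching = max flow.
Augmenting path u1→v1 (+1); matched 1.
Augmenting path u4→v2 (+1); matched 2.
Augmenting path u2→v1→u1→v3 (+1); matched 3.
No augmenting path remains; maximum matching = 3.
König certificate: {u1, u4, v1} is a vertex cover of size 3 (every listed pair touches it), so no matching can be larger.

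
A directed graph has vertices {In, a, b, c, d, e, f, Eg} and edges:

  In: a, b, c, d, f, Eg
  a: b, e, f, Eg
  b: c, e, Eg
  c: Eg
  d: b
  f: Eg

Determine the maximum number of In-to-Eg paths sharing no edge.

5

Assign every edge capacity 1; by Menger, the answer equals the max flow.
Path In→Eg (+1); total 1.
Path In→a→Eg (+1); total 2.
Path In→b→Eg (+1); total 3.
Path In→c→Eg (+1); total 4.
Path In→f→Eg (+1); total 5.
No residual In→Eg path; max flow = 5.
Certifying cut of size 5: {In→Eg, In→a, In→f, b→Eg, c→Eg}.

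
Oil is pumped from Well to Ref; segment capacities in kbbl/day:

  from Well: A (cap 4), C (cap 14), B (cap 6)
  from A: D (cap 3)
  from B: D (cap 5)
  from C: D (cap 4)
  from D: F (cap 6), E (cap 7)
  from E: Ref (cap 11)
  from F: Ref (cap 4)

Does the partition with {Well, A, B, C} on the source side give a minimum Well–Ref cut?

No — its capacity is 12, but the minimum cut has capacity 11.

Given cut capacity: 3 + 5 + 4 = 12.
Augment Well→A→D→E→Ref: bottleneck 3, flow now 3.
Augment Well→B→D→E→Ref: bottleneck 4, flow now 7.
Augment Well→B→D→F→Ref: bottleneck 1, flow now 8.
Augment Well→C→D→F→Ref: bottleneck 3, flow now 11.
No augmenting path remains; maximum flow = 11.
In the residual graph, reachable from Well: {Well, A, B, C, D, F}.
Min-cut edges: D→E (7), F→Ref (4); capacity 7 + 4 = 11.
Cut capacity 12 exceeds the max flow 11, so it is not minimum.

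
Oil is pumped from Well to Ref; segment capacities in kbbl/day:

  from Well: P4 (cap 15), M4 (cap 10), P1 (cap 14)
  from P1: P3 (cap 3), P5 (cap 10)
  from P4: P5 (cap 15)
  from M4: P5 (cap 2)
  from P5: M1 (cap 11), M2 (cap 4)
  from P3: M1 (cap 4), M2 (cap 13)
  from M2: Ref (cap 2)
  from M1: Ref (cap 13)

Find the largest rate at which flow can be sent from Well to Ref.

15

Augment Well→P1→P5→M2→Ref: bottleneck 2, flow now 2.
Augment Well→P1→P5→M1→Ref: bottleneck 8, flow now 10.
Augment Well→P1→P3→M1→Ref: bottleneck 3, flow now 13.
Augment Well→P4→P5→M1→Ref: bottleneck 2, flow now 15.
No augmenting path remains; maximum flow = 15.
In the residual graph, reachable from Well: {Well, P1, P4, M4, P5, P3, M2, M1}.
Min-cut edges: M2→Ref (2), M1→Ref (13); capacity 2 + 13 = 15.
This cut is saturated, so no flow can exceed 15.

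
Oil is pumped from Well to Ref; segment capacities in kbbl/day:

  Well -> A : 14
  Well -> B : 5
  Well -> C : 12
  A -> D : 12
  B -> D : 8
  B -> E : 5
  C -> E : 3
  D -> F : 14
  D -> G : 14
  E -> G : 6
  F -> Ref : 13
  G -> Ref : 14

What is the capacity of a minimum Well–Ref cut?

20

Augment Well→A→D→F→Ref: bottleneck 12, flow now 12.
Augment Well→B→D→F→Ref: bottleneck 1, flow now 13.
Augment Well→B→D→G→Ref: bottleneck 4, flow now 17.
Augment Well→C→E→G→Ref: bottleneck 3, flow now 20.
No augmenting path remains; maximum flow = 20.
By max-flow min-cut, the minimum cut capacity equals the max flow.
In the residual graph, reachable from Well: {Well, A, C}.
Min-cut edges: Well→B (5), A→D (12), C→E (3); capacity 5 + 12 + 3 = 20.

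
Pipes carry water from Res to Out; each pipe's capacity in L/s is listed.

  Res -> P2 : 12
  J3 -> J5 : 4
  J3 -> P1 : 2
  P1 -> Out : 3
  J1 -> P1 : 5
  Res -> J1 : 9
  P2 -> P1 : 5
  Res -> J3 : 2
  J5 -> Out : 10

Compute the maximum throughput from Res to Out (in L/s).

5

Augment Res→J3→P1→Out: bottleneck 2, flow now 2.
Augment Res→J1→P1→Out: bottleneck 1, flow now 3.
Augment Res→J1→P1→J3→J5→Out: bottleneck 2, flow now 5. (uses reverse residual edge)
No augmenting path remains; maximum flow = 5.
In the residual graph, reachable from Res: {Res, J1, P2, P1}.
Min-cut edges: Res→J3 (2), P1→Out (3); capacity 2 + 3 = 5.
This cut is saturated, so no flow can exceed 5.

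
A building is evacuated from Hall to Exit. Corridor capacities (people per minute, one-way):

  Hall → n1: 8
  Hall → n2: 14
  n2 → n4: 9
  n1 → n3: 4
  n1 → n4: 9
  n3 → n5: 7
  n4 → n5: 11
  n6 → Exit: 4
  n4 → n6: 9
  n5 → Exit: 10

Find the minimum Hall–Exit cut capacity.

14

Augment Hall→n1→n3→n5→Exit: bottleneck 4, flow now 4.
Augment Hall→n1→n4→n5→Exit: bottleneck 4, flow now 8.
Augment Hall→n2→n4→n5→Exit: bottleneck 2, flow now 10.
Augment Hall→n2→n4→n6→Exit: bottleneck 4, flow now 14.
No augmenting path remains; maximum flow = 14.
By max-flow min-cut, the minimum cut capacity equals the max flow.
In the residual graph, reachable from Hall: {Hall, n1, n2, n3, n4, n5, n6}.
Min-cut edges: n5→Exit (10), n6→Exit (4); capacity 10 + 4 = 14.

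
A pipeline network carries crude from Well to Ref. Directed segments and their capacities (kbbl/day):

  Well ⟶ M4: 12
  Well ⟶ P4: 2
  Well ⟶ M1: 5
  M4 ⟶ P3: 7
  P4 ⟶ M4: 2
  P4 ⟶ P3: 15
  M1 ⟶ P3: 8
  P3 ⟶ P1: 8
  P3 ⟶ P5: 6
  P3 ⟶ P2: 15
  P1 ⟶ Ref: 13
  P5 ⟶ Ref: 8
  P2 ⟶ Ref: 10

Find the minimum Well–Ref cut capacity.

14

Augment Well→M4→P3→P1→Ref: bottleneck 7, flow now 7.
Augment Well→P4→P3→P1→Ref: bottleneck 1, flow now 8.
Augment Well→P4→P3→P5→Ref: bottleneck 1, flow now 9.
Augment Well→M1→P3→P5→Ref: bottleneck 5, flow now 14.
No augmenting path remains; maximum flow = 14.
By max-flow min-cut, the minimum cut capacity equals the max flow.
In the residual graph, reachable from Well: {Well, M4}.
Min-cut edges: Well→P4 (2), Well→M1 (5), M4→P3 (7); capacity 2 + 5 + 7 = 14.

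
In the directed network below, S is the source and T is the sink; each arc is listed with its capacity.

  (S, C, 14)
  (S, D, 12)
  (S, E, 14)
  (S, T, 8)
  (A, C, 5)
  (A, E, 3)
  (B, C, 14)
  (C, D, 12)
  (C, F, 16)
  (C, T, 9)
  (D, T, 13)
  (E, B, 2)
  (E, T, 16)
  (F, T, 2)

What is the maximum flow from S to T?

46

Augment S→T: bottleneck 8, flow now 8.
Augment S→C→T: bottleneck 9, flow now 17.
Augment S→D→T: bottleneck 12, flow now 29.
Augment S→E→T: bottleneck 14, flow now 43.
Augment S→C→D→T: bottleneck 1, flow now 44.
Augment S→C→F→T: bottleneck 2, flow now 46.
No augmenting path remains; maximum flow = 46.
In the residual graph, reachable from S: {S, C, D, F}.
Min-cut edges: S→E (14), S→T (8), C→T (9), D→T (13), F→T (2); capacity 14 + 8 + 9 + 13 + 2 = 46.
This cut is saturated, so no flow can exceed 46.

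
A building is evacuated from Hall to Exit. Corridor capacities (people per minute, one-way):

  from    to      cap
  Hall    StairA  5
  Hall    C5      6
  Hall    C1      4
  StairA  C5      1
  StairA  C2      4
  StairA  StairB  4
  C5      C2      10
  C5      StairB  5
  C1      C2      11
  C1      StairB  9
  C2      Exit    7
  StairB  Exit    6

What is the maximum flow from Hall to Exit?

Augment Hall→StairA→C2→Exit: bottleneck 4, flow now 4.
Augment Hall→StairA→StairB→Exit: bottleneck 1, flow now 5.
Augment Hall→C5→C2→Exit: bottleneck 3, flow now 8.
Augment Hall→C5→StairB→Exit: bottleneck 3, flow now 11.
Augment Hall→C1→StairB→Exit: bottleneck 2, flow now 13.
No augmenting path remains; maximum flow = 13.
In the residual graph, reachable from Hall: {Hall, StairA, C5, C1, C2, StairB}.
Min-cut edges: C2→Exit (7), StairB→Exit (6); capacity 7 + 6 = 13.
This cut is saturated, so no flow can exceed 13.

13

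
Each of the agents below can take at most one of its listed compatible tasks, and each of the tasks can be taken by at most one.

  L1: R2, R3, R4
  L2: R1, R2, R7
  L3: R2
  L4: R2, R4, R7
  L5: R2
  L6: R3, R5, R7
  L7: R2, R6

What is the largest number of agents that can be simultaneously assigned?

6

Unit-capacity flow: source→left, listed edges, right→sink; max matching = max flow.
Augmenting path L1→R2 (+1); matched 1.
Augmenting path L2→R1 (+1); matched 2.
Augmenting path L4→R4 (+1); matched 3.
Augmenting path L6→R3 (+1); matched 4.
Augmenting path L7→R6 (+1); matched 5.
Augmenting path L3→R2→L1→R3→L6→R5 (+1); matched 6.
No augmenting path remains; maximum matching = 6.
König certificate: {L1, L2, L4, L6, L7, R2} is a vertex cover of size 6 (every listed pair touches it), so no matching can be larger.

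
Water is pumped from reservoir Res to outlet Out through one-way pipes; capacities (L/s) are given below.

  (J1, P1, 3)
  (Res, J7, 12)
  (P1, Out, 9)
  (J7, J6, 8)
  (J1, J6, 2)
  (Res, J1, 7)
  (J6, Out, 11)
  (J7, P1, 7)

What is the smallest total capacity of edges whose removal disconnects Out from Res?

Augment Res→J7→J6→Out: bottleneck 8, flow now 8.
Augment Res→J7→P1→Out: bottleneck 4, flow now 12.
Augment Res→J1→J6→Out: bottleneck 2, flow now 14.
Augment Res→J1→P1→Out: bottleneck 3, flow now 17.
No augmenting path remains; maximum flow = 17.
By max-flow min-cut, the minimum cut capacity equals the max flow.
In the residual graph, reachable from Res: {Res, J1}.
Min-cut edges: Res→J7 (12), J1→J6 (2), J1→P1 (3); capacity 12 + 2 + 3 = 17.

17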